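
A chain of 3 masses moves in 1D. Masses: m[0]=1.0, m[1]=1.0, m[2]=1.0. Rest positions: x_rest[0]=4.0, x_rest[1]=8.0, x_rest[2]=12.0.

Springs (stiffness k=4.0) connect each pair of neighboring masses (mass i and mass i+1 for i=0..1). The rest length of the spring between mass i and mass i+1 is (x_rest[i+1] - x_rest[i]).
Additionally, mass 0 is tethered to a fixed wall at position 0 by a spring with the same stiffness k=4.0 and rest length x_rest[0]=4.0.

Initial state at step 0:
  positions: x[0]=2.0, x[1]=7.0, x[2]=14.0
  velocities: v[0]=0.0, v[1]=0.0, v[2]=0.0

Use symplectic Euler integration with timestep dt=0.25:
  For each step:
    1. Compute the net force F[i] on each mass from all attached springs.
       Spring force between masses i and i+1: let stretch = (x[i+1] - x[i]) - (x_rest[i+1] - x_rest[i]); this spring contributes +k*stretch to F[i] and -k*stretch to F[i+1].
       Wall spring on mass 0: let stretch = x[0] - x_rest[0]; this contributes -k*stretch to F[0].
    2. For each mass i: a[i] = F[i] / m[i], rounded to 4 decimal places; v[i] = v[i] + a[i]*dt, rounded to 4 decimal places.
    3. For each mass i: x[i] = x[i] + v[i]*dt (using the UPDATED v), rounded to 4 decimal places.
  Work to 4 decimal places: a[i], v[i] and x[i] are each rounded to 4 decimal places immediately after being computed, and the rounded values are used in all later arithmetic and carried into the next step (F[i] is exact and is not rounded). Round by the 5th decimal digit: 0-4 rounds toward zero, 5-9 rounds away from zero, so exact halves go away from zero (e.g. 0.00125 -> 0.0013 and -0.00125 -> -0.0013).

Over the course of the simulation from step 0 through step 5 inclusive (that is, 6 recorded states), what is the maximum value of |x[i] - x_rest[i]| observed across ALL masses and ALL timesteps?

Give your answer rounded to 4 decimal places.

Answer: 2.2607

Derivation:
Step 0: x=[2.0000 7.0000 14.0000] v=[0.0000 0.0000 0.0000]
Step 1: x=[2.7500 7.5000 13.2500] v=[3.0000 2.0000 -3.0000]
Step 2: x=[4.0000 8.2500 12.0625] v=[5.0000 3.0000 -4.7500]
Step 3: x=[5.3125 8.8906 10.9219] v=[5.2500 2.5625 -4.5625]
Step 4: x=[6.1914 9.1445 10.2735] v=[3.5156 1.0157 -2.5938]
Step 5: x=[6.2607 8.9424 10.3428] v=[0.2773 -0.8084 0.2772]
Max displacement = 2.2607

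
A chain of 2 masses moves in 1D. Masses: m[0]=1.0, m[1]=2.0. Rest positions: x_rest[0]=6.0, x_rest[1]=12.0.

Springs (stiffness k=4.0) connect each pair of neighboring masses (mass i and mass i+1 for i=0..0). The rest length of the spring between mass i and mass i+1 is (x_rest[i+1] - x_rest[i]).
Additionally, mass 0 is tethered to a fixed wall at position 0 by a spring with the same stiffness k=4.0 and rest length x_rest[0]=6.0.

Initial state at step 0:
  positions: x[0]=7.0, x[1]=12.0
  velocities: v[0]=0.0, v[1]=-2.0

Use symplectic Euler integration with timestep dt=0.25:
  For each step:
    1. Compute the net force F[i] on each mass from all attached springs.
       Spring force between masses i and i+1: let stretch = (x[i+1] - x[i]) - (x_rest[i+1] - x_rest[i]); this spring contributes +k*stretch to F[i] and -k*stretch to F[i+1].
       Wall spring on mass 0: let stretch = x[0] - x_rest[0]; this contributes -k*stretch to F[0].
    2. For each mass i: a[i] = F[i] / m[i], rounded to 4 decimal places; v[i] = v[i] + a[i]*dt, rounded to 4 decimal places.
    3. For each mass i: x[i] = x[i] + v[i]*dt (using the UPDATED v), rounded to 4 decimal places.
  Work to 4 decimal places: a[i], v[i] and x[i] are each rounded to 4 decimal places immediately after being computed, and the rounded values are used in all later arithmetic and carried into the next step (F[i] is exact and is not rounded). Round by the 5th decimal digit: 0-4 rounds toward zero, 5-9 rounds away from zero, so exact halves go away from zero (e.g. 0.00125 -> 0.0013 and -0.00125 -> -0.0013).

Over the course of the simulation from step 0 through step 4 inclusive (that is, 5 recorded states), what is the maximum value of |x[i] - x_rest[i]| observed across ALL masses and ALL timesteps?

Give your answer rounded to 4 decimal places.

Step 0: x=[7.0000 12.0000] v=[0.0000 -2.0000]
Step 1: x=[6.5000 11.6250] v=[-2.0000 -1.5000]
Step 2: x=[5.6563 11.3594] v=[-3.3750 -1.0625]
Step 3: x=[4.8243 11.1309] v=[-3.3282 -0.9141]
Step 4: x=[4.3628 10.8641] v=[-1.8459 -1.0674]
Max displacement = 1.6372

Answer: 1.6372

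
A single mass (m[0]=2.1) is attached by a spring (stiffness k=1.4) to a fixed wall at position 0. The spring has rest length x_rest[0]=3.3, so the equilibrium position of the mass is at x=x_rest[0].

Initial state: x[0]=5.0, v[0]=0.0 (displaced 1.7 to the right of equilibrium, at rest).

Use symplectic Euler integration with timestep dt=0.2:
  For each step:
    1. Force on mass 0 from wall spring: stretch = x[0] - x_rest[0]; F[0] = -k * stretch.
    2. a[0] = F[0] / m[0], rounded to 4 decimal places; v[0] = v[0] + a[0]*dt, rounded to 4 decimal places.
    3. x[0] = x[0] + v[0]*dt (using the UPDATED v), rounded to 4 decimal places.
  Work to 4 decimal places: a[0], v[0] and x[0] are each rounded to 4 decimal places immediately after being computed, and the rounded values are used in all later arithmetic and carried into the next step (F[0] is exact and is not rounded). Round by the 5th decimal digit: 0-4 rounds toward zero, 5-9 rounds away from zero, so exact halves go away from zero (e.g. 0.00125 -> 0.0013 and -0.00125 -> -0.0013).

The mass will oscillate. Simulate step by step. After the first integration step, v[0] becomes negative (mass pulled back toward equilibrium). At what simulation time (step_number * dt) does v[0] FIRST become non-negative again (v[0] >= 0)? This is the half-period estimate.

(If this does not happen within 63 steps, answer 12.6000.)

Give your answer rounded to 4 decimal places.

Step 0: x=[5.0000] v=[0.0000]
Step 1: x=[4.9547] v=[-0.2267]
Step 2: x=[4.8652] v=[-0.4473]
Step 3: x=[4.7340] v=[-0.6560]
Step 4: x=[4.5646] v=[-0.8472]
Step 5: x=[4.3614] v=[-1.0158]
Step 6: x=[4.1299] v=[-1.1573]
Step 7: x=[3.8763] v=[-1.2680]
Step 8: x=[3.6073] v=[-1.3448]
Step 9: x=[3.3301] v=[-1.3858]
Step 10: x=[3.0521] v=[-1.3898]
Step 11: x=[2.7808] v=[-1.3567]
Step 12: x=[2.5233] v=[-1.2875]
Step 13: x=[2.2865] v=[-1.1839]
Step 14: x=[2.0767] v=[-1.0488]
Step 15: x=[1.8996] v=[-0.8857]
Step 16: x=[1.7598] v=[-0.6990]
Step 17: x=[1.6611] v=[-0.4936]
Step 18: x=[1.6061] v=[-0.2751]
Step 19: x=[1.5963] v=[-0.0492]
Step 20: x=[1.6319] v=[0.1780]
First v>=0 after going negative at step 20, time=4.0000

Answer: 4.0000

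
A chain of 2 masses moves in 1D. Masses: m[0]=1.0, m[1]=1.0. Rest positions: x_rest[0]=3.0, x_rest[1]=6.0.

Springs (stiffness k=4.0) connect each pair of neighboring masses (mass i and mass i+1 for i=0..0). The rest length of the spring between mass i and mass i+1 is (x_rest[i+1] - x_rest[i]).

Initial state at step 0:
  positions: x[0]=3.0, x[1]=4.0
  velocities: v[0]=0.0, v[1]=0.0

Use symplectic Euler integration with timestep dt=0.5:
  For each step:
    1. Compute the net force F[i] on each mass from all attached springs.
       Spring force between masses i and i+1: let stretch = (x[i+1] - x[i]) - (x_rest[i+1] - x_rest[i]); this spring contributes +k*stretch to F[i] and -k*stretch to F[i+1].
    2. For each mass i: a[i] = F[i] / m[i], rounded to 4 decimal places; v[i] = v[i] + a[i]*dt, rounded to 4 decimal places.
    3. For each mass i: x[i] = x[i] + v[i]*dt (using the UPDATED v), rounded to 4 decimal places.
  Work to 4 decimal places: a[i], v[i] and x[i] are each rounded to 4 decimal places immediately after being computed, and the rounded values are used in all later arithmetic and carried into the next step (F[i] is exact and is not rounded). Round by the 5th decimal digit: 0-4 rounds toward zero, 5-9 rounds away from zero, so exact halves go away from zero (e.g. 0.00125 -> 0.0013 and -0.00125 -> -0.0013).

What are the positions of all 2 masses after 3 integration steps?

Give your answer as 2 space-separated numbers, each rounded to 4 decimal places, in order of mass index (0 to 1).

Answer: 3.0000 4.0000

Derivation:
Step 0: x=[3.0000 4.0000] v=[0.0000 0.0000]
Step 1: x=[1.0000 6.0000] v=[-4.0000 4.0000]
Step 2: x=[1.0000 6.0000] v=[0.0000 0.0000]
Step 3: x=[3.0000 4.0000] v=[4.0000 -4.0000]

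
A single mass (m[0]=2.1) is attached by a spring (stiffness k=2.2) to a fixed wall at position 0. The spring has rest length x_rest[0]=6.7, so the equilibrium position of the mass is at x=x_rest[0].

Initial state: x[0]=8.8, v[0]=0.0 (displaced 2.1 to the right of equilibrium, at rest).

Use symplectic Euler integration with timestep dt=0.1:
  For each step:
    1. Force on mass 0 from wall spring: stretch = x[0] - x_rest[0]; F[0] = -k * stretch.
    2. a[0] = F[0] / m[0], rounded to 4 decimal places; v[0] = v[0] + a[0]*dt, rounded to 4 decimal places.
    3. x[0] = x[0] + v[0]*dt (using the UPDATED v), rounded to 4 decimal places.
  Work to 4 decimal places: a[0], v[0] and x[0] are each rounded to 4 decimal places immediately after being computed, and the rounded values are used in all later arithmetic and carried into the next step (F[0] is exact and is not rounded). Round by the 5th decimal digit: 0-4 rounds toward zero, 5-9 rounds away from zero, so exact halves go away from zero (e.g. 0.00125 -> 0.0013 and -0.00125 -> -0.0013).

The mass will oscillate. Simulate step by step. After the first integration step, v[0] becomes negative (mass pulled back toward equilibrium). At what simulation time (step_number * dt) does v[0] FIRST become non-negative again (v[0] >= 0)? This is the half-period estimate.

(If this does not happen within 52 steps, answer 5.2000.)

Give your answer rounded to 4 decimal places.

Answer: 3.1000

Derivation:
Step 0: x=[8.8000] v=[0.0000]
Step 1: x=[8.7780] v=[-0.2200]
Step 2: x=[8.7342] v=[-0.4377]
Step 3: x=[8.6691] v=[-0.6508]
Step 4: x=[8.5834] v=[-0.8571]
Step 5: x=[8.4780] v=[-1.0544]
Step 6: x=[8.3539] v=[-1.2407]
Step 7: x=[8.2125] v=[-1.4140]
Step 8: x=[8.0553] v=[-1.5725]
Step 9: x=[7.8839] v=[-1.7145]
Step 10: x=[7.7001] v=[-1.8385]
Step 11: x=[7.5058] v=[-1.9433]
Step 12: x=[7.3030] v=[-2.0277]
Step 13: x=[7.0939] v=[-2.0909]
Step 14: x=[6.8807] v=[-2.1322]
Step 15: x=[6.6656] v=[-2.1511]
Step 16: x=[6.4509] v=[-2.1475]
Step 17: x=[6.2388] v=[-2.1214]
Step 18: x=[6.0315] v=[-2.0731]
Step 19: x=[5.8312] v=[-2.0031]
Step 20: x=[5.6400] v=[-1.9121]
Step 21: x=[5.4599] v=[-1.8011]
Step 22: x=[5.2928] v=[-1.6712]
Step 23: x=[5.1404] v=[-1.5238]
Step 24: x=[5.0044] v=[-1.3604]
Step 25: x=[4.8861] v=[-1.1828]
Step 26: x=[4.7868] v=[-0.9928]
Step 27: x=[4.7076] v=[-0.7924]
Step 28: x=[4.6492] v=[-0.5837]
Step 29: x=[4.6123] v=[-0.3689]
Step 30: x=[4.5973] v=[-0.1502]
Step 31: x=[4.6043] v=[0.0701]
First v>=0 after going negative at step 31, time=3.1000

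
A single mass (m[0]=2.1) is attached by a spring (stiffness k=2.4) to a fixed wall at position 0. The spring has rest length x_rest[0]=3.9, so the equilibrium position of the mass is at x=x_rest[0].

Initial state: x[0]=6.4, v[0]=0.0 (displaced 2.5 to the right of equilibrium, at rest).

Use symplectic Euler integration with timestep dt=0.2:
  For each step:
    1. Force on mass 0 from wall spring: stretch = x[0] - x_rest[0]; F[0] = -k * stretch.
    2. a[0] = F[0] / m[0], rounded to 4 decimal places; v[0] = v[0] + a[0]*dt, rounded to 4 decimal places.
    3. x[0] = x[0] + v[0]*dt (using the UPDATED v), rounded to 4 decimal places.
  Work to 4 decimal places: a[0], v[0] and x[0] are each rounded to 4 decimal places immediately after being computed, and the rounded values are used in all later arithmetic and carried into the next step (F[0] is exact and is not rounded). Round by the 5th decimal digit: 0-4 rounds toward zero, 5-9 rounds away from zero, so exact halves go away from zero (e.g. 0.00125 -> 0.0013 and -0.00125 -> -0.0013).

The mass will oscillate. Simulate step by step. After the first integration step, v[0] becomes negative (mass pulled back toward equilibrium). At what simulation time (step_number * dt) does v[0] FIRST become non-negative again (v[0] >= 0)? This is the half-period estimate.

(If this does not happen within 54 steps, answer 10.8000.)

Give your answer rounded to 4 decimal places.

Step 0: x=[6.4000] v=[0.0000]
Step 1: x=[6.2857] v=[-0.5714]
Step 2: x=[6.0624] v=[-1.1167]
Step 3: x=[5.7402] v=[-1.6110]
Step 4: x=[5.3339] v=[-2.0316]
Step 5: x=[4.8620] v=[-2.3593]
Step 6: x=[4.3462] v=[-2.5792]
Step 7: x=[3.8100] v=[-2.6812]
Step 8: x=[3.2779] v=[-2.6606]
Step 9: x=[2.7742] v=[-2.5184]
Step 10: x=[2.3220] v=[-2.2611]
Step 11: x=[1.9419] v=[-1.9004]
Step 12: x=[1.6513] v=[-1.4528]
Step 13: x=[1.4635] v=[-0.9388]
Step 14: x=[1.3871] v=[-0.3819]
Step 15: x=[1.4256] v=[0.1925]
First v>=0 after going negative at step 15, time=3.0000

Answer: 3.0000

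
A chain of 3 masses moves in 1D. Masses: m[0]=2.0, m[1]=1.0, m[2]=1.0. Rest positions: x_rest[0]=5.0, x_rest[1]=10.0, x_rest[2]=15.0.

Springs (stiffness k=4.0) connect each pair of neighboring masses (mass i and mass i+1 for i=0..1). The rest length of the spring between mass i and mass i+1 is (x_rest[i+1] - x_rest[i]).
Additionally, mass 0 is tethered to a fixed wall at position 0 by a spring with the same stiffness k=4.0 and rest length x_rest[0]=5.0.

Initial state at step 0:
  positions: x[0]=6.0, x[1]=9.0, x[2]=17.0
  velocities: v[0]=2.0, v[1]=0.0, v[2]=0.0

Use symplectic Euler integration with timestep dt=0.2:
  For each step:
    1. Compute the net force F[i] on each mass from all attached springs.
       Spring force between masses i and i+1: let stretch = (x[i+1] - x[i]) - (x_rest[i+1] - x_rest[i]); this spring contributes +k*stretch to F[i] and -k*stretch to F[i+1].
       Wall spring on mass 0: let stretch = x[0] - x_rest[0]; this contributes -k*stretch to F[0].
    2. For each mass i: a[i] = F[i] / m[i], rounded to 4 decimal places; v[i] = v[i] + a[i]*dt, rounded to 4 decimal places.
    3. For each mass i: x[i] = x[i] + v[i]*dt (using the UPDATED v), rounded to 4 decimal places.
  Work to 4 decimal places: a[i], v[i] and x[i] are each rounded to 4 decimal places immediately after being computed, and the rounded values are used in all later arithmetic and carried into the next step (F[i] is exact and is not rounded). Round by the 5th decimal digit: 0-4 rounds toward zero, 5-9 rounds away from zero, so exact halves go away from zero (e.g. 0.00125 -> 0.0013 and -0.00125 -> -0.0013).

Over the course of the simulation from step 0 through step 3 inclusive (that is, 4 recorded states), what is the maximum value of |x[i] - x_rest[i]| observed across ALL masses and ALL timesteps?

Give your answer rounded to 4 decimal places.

Step 0: x=[6.0000 9.0000 17.0000] v=[2.0000 0.0000 0.0000]
Step 1: x=[6.1600 9.8000 16.5200] v=[0.8000 4.0000 -2.4000]
Step 2: x=[6.1184 11.0928 15.7648] v=[-0.2080 6.4640 -3.7760]
Step 3: x=[5.9853 12.3372 15.0621] v=[-0.6656 6.2221 -3.5136]
Max displacement = 2.3372

Answer: 2.3372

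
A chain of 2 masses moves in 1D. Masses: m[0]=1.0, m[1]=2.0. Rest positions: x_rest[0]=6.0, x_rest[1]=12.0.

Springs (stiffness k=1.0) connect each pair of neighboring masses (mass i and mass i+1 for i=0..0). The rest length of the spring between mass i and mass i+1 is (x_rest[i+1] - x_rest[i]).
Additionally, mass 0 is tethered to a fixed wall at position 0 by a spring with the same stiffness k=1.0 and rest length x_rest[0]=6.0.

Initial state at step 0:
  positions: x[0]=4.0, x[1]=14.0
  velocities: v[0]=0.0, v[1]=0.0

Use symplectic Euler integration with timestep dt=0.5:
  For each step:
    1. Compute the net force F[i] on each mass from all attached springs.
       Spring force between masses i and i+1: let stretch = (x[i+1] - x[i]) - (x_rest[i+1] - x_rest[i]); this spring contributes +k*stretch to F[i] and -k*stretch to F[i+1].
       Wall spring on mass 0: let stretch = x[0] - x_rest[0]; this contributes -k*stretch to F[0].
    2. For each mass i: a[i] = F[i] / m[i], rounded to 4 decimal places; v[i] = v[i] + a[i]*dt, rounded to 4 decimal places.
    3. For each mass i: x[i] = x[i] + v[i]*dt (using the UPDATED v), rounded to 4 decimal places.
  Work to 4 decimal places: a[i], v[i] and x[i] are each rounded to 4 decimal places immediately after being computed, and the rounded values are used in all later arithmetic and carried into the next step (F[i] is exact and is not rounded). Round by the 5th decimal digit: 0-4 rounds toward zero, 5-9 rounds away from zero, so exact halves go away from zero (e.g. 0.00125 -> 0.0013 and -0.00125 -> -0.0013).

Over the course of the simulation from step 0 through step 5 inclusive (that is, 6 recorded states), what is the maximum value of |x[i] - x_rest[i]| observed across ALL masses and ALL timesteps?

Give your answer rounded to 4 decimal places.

Step 0: x=[4.0000 14.0000] v=[0.0000 0.0000]
Step 1: x=[5.5000 13.5000] v=[3.0000 -1.0000]
Step 2: x=[7.6250 12.7500] v=[4.2500 -1.5000]
Step 3: x=[9.1250 12.1094] v=[3.0000 -1.2813]
Step 4: x=[9.0899 11.8457] v=[-0.0703 -0.5274]
Step 5: x=[7.4712 11.9876] v=[-3.2374 0.2837]
Max displacement = 3.1250

Answer: 3.1250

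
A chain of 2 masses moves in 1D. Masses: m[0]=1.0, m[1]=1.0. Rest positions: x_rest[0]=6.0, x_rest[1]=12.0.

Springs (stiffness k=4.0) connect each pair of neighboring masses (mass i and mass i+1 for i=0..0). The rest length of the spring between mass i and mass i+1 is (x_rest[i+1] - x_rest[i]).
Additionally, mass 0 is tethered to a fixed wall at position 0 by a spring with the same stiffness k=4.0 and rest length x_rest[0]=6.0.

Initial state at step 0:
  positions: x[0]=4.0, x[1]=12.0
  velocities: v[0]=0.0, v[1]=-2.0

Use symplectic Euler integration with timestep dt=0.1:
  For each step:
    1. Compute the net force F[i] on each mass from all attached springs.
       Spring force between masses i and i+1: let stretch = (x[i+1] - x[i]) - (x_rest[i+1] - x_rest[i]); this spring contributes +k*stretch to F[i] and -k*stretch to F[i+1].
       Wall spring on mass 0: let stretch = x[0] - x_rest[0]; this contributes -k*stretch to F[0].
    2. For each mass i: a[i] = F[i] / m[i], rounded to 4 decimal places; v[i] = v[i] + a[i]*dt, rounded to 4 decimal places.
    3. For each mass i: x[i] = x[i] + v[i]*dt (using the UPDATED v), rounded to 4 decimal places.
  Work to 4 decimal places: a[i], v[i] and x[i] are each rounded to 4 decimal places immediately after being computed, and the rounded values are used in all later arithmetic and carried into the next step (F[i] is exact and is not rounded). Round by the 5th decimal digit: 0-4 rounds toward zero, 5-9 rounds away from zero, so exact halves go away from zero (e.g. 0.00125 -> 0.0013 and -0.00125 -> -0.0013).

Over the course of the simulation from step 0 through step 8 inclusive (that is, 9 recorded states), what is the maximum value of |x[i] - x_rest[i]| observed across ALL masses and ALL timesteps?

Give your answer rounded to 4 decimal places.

Answer: 2.3565

Derivation:
Step 0: x=[4.0000 12.0000] v=[0.0000 -2.0000]
Step 1: x=[4.1600 11.7200] v=[1.6000 -2.8000]
Step 2: x=[4.4560 11.3776] v=[2.9600 -3.4240]
Step 3: x=[4.8506 10.9983] v=[3.9462 -3.7926]
Step 4: x=[5.2971 10.6131] v=[4.4650 -3.8517]
Step 5: x=[5.7444 10.2553] v=[4.4726 -3.5781]
Step 6: x=[6.1423 9.9571] v=[3.9792 -2.9825]
Step 7: x=[6.4471 9.7463] v=[3.0482 -2.1084]
Step 8: x=[6.6260 9.6435] v=[1.7890 -1.0281]
Max displacement = 2.3565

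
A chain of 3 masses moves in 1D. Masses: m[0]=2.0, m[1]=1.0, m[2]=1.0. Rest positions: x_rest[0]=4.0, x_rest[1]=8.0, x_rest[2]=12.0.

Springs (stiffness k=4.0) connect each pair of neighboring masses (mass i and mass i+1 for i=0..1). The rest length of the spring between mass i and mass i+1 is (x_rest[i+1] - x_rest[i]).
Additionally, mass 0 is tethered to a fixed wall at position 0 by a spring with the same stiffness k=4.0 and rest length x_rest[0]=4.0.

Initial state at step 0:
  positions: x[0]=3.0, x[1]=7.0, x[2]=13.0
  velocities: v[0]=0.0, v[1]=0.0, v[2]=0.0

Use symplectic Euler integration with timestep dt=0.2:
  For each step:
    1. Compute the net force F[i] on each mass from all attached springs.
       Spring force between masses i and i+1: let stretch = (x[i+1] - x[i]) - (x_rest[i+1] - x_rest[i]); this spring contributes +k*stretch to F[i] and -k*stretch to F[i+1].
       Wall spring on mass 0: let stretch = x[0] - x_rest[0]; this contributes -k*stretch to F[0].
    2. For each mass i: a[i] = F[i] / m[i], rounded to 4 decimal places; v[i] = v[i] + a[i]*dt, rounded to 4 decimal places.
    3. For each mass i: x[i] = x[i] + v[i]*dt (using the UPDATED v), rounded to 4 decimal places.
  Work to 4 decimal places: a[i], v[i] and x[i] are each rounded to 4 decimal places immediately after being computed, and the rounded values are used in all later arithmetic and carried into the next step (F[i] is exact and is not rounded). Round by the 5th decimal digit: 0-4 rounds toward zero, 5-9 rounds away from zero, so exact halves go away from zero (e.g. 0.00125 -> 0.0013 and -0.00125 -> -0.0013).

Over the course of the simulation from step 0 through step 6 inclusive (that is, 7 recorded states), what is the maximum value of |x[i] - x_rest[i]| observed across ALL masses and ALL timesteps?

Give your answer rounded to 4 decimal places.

Step 0: x=[3.0000 7.0000 13.0000] v=[0.0000 0.0000 0.0000]
Step 1: x=[3.0800 7.3200 12.6800] v=[0.4000 1.6000 -1.6000]
Step 2: x=[3.2528 7.8192 12.1424] v=[0.8640 2.4960 -2.6880]
Step 3: x=[3.5307 8.2795 11.5531] v=[1.3894 2.3014 -2.9466]
Step 4: x=[3.9060 8.5037 11.0800] v=[1.8766 1.1212 -2.3655]
Step 5: x=[4.3367 8.4045 10.8347] v=[2.1533 -0.4959 -1.2265]
Step 6: x=[4.7458 8.0433 10.8406] v=[2.0457 -1.8060 0.0293]
Max displacement = 1.1653

Answer: 1.1653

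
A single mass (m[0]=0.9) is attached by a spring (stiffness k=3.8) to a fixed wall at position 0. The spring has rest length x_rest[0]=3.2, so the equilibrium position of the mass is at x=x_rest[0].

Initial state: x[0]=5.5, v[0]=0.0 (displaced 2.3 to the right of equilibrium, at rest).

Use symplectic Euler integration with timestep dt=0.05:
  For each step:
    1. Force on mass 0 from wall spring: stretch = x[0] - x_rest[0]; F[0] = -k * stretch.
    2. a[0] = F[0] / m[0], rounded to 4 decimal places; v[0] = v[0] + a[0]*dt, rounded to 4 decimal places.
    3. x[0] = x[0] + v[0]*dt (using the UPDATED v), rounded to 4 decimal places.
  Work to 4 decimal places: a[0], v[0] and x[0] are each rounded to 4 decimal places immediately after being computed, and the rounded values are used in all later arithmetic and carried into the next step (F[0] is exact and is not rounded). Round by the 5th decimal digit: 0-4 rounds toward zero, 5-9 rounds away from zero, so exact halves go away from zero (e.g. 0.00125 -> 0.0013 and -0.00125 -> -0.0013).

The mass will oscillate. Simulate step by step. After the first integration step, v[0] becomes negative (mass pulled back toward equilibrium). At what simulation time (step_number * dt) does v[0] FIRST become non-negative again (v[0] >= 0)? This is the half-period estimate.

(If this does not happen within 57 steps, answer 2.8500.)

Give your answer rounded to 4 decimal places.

Answer: 1.5500

Derivation:
Step 0: x=[5.5000] v=[0.0000]
Step 1: x=[5.4757] v=[-0.4856]
Step 2: x=[5.4274] v=[-0.9660]
Step 3: x=[5.3556] v=[-1.4362]
Step 4: x=[5.2610] v=[-1.8913]
Step 5: x=[5.1447] v=[-2.3264]
Step 6: x=[5.0079] v=[-2.7370]
Step 7: x=[4.8520] v=[-3.1187]
Step 8: x=[4.6786] v=[-3.4675]
Step 9: x=[4.4896] v=[-3.7797]
Step 10: x=[4.2870] v=[-4.0520]
Step 11: x=[4.0729] v=[-4.2815]
Step 12: x=[3.8496] v=[-4.4658]
Step 13: x=[3.6195] v=[-4.6029]
Step 14: x=[3.3849] v=[-4.6915]
Step 15: x=[3.1484] v=[-4.7305]
Step 16: x=[2.9124] v=[-4.7196]
Step 17: x=[2.6795] v=[-4.6589]
Step 18: x=[2.4521] v=[-4.5490]
Step 19: x=[2.2325] v=[-4.3911]
Step 20: x=[2.0232] v=[-4.1869]
Step 21: x=[1.8263] v=[-3.9385]
Step 22: x=[1.6439] v=[-3.6485]
Step 23: x=[1.4779] v=[-3.3200]
Step 24: x=[1.3301] v=[-2.9564]
Step 25: x=[1.2020] v=[-2.5616]
Step 26: x=[1.0950] v=[-2.1398]
Step 27: x=[1.0102] v=[-1.6954]
Step 28: x=[0.9485] v=[-1.2331]
Step 29: x=[0.9106] v=[-0.7578]
Step 30: x=[0.8969] v=[-0.2745]
Step 31: x=[0.9075] v=[0.2117]
First v>=0 after going negative at step 31, time=1.5500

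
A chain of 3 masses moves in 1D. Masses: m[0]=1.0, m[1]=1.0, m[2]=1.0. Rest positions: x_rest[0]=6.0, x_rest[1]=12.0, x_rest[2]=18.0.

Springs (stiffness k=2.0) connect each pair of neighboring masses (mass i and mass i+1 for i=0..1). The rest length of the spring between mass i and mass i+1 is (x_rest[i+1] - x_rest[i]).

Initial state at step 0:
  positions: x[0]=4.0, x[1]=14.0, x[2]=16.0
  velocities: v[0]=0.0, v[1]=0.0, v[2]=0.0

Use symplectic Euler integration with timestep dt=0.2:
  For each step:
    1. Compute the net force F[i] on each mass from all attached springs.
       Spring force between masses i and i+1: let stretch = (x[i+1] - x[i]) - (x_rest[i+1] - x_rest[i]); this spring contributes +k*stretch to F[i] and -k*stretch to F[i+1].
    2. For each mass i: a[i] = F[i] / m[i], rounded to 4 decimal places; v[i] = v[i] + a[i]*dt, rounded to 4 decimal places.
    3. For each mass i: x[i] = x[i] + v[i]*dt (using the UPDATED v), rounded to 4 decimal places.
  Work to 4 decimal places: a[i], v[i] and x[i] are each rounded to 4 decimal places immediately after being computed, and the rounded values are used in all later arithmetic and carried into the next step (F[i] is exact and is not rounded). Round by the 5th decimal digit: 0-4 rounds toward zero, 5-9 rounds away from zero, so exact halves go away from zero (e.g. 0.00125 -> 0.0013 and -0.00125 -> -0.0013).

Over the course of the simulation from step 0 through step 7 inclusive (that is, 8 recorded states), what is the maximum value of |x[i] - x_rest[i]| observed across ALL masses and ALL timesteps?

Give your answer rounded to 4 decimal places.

Step 0: x=[4.0000 14.0000 16.0000] v=[0.0000 0.0000 0.0000]
Step 1: x=[4.3200 13.3600 16.3200] v=[1.6000 -3.2000 1.6000]
Step 2: x=[4.8832 12.2336 16.8832] v=[2.8160 -5.6320 2.8160]
Step 3: x=[5.5544 10.8911 17.5544] v=[3.3562 -6.7123 3.3562]
Step 4: x=[6.1726 9.6548 18.1726] v=[3.0909 -6.1817 3.0909]
Step 5: x=[6.5894 8.8213 18.5894] v=[2.0838 -4.1675 2.0838]
Step 6: x=[6.7047 8.5907 18.7047] v=[0.5766 -1.1530 0.5766]
Step 7: x=[6.4909 9.0183 18.4909] v=[-1.0690 2.1382 -1.0690]
Max displacement = 3.4093

Answer: 3.4093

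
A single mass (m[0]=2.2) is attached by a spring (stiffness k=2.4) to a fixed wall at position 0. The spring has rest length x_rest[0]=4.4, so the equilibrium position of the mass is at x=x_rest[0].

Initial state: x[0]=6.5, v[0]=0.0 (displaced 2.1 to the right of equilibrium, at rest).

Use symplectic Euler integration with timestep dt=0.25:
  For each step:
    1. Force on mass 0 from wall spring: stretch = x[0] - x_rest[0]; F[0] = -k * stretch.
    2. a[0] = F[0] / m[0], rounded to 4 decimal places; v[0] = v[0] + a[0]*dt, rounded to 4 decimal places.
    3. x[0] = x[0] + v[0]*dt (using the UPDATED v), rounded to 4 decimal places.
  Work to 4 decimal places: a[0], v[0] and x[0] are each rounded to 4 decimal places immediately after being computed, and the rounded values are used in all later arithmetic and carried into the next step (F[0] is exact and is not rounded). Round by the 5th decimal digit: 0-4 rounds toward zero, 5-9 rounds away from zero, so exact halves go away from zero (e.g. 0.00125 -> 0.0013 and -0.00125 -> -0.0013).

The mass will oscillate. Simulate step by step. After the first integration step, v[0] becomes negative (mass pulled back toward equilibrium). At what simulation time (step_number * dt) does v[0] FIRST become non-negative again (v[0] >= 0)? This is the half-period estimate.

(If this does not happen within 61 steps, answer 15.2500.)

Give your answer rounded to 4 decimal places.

Step 0: x=[6.5000] v=[0.0000]
Step 1: x=[6.3568] v=[-0.5727]
Step 2: x=[6.0802] v=[-1.1064]
Step 3: x=[5.6891] v=[-1.5646]
Step 4: x=[5.2101] v=[-1.9162]
Step 5: x=[4.6758] v=[-2.1371]
Step 6: x=[4.1227] v=[-2.2123]
Step 7: x=[3.5885] v=[-2.1367]
Step 8: x=[3.1097] v=[-1.9154]
Step 9: x=[2.7188] v=[-1.5635]
Step 10: x=[2.4426] v=[-1.1050]
Step 11: x=[2.2998] v=[-0.5712]
Step 12: x=[2.3002] v=[0.0016]
First v>=0 after going negative at step 12, time=3.0000

Answer: 3.0000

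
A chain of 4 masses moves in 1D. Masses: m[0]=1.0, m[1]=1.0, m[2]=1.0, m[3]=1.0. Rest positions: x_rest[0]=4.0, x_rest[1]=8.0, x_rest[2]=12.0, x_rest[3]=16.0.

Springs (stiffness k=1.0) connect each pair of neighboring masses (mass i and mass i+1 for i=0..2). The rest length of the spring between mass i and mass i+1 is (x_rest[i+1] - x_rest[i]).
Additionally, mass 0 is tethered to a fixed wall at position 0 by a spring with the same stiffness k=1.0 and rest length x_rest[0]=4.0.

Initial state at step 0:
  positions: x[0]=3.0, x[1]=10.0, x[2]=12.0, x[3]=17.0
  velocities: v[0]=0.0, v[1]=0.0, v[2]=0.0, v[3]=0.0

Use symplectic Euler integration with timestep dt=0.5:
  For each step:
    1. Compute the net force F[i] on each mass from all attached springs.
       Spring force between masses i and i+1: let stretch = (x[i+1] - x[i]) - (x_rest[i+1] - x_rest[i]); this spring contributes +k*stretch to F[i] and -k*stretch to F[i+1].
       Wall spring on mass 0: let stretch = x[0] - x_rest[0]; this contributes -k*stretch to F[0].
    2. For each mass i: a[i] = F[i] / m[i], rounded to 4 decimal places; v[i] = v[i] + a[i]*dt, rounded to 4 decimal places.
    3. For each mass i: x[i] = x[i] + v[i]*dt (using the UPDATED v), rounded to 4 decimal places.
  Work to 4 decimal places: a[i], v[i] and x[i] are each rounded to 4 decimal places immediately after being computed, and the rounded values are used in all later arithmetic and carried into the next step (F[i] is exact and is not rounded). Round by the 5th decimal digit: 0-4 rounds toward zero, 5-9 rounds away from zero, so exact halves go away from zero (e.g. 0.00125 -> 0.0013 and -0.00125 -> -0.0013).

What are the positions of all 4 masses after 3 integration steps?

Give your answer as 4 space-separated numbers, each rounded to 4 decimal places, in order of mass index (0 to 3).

Answer: 5.6094 6.8906 13.4531 16.5000

Derivation:
Step 0: x=[3.0000 10.0000 12.0000 17.0000] v=[0.0000 0.0000 0.0000 0.0000]
Step 1: x=[4.0000 8.7500 12.7500 16.7500] v=[2.0000 -2.5000 1.5000 -0.5000]
Step 2: x=[5.1875 7.3125 13.5000 16.5000] v=[2.3750 -2.8750 1.5000 -0.5000]
Step 3: x=[5.6094 6.8906 13.4531 16.5000] v=[0.8438 -0.8438 -0.0938 0.0000]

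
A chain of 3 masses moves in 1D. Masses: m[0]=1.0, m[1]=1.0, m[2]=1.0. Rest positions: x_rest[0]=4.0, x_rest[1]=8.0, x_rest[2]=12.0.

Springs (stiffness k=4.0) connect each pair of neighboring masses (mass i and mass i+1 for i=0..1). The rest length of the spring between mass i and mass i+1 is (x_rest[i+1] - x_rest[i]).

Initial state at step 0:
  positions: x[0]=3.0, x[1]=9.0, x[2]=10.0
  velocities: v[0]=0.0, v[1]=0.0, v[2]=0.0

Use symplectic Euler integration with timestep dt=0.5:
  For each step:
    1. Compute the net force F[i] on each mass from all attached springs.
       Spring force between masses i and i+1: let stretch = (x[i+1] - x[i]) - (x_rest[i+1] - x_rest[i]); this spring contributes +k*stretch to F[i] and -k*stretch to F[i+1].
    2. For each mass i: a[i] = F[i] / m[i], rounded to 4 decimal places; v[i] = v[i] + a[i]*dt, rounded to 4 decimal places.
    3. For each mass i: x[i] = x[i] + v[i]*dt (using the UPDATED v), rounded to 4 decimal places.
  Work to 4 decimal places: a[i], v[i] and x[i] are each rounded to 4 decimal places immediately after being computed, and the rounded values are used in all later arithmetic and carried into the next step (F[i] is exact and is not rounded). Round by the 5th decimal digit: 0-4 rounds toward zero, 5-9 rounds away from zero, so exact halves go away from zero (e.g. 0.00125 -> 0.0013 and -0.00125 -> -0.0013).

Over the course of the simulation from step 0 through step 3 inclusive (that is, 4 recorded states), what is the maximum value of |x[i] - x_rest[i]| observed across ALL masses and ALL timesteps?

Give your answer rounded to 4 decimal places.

Answer: 4.0000

Derivation:
Step 0: x=[3.0000 9.0000 10.0000] v=[0.0000 0.0000 0.0000]
Step 1: x=[5.0000 4.0000 13.0000] v=[4.0000 -10.0000 6.0000]
Step 2: x=[2.0000 9.0000 11.0000] v=[-6.0000 10.0000 -4.0000]
Step 3: x=[2.0000 9.0000 11.0000] v=[0.0000 0.0000 0.0000]
Max displacement = 4.0000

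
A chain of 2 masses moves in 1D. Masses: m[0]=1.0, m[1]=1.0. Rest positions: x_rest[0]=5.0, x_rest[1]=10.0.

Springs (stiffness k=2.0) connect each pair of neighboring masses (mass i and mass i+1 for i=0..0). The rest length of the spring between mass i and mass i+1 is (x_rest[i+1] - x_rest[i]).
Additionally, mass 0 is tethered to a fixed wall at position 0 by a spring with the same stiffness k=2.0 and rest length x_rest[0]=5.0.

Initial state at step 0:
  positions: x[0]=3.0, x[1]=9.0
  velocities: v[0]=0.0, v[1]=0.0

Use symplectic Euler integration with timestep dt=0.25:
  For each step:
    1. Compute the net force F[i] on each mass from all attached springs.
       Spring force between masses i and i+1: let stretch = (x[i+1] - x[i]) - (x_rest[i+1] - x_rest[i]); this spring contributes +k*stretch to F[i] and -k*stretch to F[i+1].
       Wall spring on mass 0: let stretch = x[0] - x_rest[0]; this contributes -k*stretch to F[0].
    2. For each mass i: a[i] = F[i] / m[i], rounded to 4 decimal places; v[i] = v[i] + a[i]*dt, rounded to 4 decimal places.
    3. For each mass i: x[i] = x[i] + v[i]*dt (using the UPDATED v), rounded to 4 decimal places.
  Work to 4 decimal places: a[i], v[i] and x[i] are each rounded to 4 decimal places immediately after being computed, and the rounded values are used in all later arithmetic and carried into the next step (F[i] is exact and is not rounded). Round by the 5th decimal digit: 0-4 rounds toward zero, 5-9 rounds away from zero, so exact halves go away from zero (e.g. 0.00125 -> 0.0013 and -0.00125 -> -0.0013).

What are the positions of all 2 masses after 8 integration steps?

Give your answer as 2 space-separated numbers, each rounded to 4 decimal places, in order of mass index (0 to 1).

Answer: 5.0612 10.6061

Derivation:
Step 0: x=[3.0000 9.0000] v=[0.0000 0.0000]
Step 1: x=[3.3750 8.8750] v=[1.5000 -0.5000]
Step 2: x=[4.0156 8.6875] v=[2.5625 -0.7500]
Step 3: x=[4.7383 8.5410] v=[2.8907 -0.5860]
Step 4: x=[5.3440 8.5442] v=[2.4229 0.0127]
Step 5: x=[5.6818 8.7724] v=[1.3510 0.9126]
Step 6: x=[5.6957 9.2392] v=[0.0554 1.8673]
Step 7: x=[5.4405 9.8881] v=[-1.0207 2.5956]
Step 8: x=[5.0612 10.6061] v=[-1.5172 2.8718]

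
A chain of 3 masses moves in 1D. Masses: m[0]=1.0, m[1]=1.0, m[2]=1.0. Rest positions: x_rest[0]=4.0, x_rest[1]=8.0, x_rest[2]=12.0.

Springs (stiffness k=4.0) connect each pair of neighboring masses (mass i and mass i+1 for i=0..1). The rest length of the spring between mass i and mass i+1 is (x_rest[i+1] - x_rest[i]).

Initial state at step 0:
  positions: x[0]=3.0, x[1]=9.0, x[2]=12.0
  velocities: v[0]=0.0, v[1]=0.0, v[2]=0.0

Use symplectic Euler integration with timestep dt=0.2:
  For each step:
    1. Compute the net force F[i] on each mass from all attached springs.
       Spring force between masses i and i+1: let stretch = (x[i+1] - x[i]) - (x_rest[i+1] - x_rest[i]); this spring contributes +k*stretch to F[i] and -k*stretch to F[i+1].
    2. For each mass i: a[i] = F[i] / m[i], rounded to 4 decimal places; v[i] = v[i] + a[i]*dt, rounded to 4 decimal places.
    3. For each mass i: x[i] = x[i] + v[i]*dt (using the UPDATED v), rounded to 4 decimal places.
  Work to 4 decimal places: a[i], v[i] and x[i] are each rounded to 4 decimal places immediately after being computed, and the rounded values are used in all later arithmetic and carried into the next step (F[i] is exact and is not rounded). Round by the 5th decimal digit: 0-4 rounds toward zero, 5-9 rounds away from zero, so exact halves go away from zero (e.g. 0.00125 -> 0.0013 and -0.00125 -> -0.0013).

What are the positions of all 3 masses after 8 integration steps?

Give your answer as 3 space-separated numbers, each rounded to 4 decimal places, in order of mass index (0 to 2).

Answer: 3.9765 9.0275 10.9960

Derivation:
Step 0: x=[3.0000 9.0000 12.0000] v=[0.0000 0.0000 0.0000]
Step 1: x=[3.3200 8.5200 12.1600] v=[1.6000 -2.4000 0.8000]
Step 2: x=[3.8320 7.7904 12.3776] v=[2.5600 -3.6480 1.0880]
Step 3: x=[4.3373 7.1614 12.5012] v=[2.5267 -3.1450 0.6182]
Step 4: x=[4.6545 6.9349 12.4105] v=[1.5860 -1.1324 -0.4536]
Step 5: x=[4.6966 7.2197 12.0837] v=[0.2103 1.4238 -1.6341]
Step 6: x=[4.5024 7.8790 11.6186] v=[-0.9712 3.2965 -2.3253]
Step 7: x=[4.2084 8.5964 11.1952] v=[-1.4699 3.5869 -2.1170]
Step 8: x=[3.9765 9.0275 10.9960] v=[-1.1595 2.1555 -0.9960]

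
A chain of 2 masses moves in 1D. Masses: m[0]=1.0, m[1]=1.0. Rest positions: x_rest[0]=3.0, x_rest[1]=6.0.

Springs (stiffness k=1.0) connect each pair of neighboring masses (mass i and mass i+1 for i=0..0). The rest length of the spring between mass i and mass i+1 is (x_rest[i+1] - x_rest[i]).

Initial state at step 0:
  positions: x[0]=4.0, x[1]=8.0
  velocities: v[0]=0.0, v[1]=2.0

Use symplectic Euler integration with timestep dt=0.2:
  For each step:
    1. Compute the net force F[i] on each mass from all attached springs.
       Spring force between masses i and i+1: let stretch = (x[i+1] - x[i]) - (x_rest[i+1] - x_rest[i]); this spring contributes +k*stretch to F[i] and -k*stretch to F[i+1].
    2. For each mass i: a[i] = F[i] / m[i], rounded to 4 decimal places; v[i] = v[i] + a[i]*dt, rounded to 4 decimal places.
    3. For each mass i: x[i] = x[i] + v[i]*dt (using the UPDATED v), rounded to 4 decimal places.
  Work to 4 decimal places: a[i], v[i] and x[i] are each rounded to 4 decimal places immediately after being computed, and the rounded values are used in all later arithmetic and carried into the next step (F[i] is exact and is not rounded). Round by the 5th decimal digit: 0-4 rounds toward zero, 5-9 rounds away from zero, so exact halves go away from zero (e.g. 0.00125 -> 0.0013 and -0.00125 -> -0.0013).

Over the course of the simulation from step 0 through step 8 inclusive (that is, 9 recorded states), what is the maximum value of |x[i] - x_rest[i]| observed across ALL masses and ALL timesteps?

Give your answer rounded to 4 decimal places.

Step 0: x=[4.0000 8.0000] v=[0.0000 2.0000]
Step 1: x=[4.0400 8.3600] v=[0.2000 1.8000]
Step 2: x=[4.1328 8.6672] v=[0.4640 1.5360]
Step 3: x=[4.2870 8.9130] v=[0.7709 1.2291]
Step 4: x=[4.5062 9.0938] v=[1.0961 0.9039]
Step 5: x=[4.7889 9.2111] v=[1.4136 0.5864]
Step 6: x=[5.1285 9.2715] v=[1.6980 0.3020]
Step 7: x=[5.5138 9.2862] v=[1.9266 0.0734]
Step 8: x=[5.9300 9.2700] v=[2.0811 -0.0811]
Max displacement = 3.2862

Answer: 3.2862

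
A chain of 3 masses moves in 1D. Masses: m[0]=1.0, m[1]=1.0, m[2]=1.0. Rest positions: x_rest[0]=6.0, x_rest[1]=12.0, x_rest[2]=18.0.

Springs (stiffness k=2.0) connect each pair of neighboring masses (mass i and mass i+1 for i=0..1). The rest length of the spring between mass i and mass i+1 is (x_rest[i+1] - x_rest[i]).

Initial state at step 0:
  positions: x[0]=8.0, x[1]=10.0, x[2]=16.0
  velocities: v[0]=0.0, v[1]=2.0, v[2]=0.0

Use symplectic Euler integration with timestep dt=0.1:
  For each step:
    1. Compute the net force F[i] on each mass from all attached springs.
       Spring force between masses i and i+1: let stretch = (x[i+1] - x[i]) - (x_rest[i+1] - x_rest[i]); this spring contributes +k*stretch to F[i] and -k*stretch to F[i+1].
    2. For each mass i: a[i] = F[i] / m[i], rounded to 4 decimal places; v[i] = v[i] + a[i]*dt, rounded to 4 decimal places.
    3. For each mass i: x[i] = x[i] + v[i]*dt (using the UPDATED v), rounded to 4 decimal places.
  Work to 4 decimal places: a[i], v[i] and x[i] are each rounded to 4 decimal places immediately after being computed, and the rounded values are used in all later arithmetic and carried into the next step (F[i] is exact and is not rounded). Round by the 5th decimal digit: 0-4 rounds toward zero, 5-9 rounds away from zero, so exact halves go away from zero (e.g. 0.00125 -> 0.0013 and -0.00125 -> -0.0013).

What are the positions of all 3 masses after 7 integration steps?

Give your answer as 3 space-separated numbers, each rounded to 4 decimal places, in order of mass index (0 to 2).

Answer: 6.3266 12.7020 16.3715

Derivation:
Step 0: x=[8.0000 10.0000 16.0000] v=[0.0000 2.0000 0.0000]
Step 1: x=[7.9200 10.2800 16.0000] v=[-0.8000 2.8000 0.0000]
Step 2: x=[7.7672 10.6272 16.0056] v=[-1.5280 3.4720 0.0560]
Step 3: x=[7.5516 11.0248 16.0236] v=[-2.1560 3.9757 0.1803]
Step 4: x=[7.2855 11.4529 16.0617] v=[-2.6614 4.2808 0.3805]
Step 5: x=[6.9827 11.8898 16.1276] v=[-3.0279 4.3691 0.6587]
Step 6: x=[6.6581 12.3133 16.2287] v=[-3.2465 4.2352 1.0111]
Step 7: x=[6.3266 12.7020 16.3715] v=[-3.3155 3.8872 1.4280]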